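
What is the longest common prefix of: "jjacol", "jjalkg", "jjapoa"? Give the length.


Words: jjacol, jjalkg, jjapoa
  Position 0: all 'j' => match
  Position 1: all 'j' => match
  Position 2: all 'a' => match
  Position 3: ('c', 'l', 'p') => mismatch, stop
LCP = "jja" (length 3)

3


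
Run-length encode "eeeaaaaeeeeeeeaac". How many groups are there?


Input: eeeaaaaeeeeeeeaac
Scanning for consecutive runs:
  Group 1: 'e' x 3 (positions 0-2)
  Group 2: 'a' x 4 (positions 3-6)
  Group 3: 'e' x 7 (positions 7-13)
  Group 4: 'a' x 2 (positions 14-15)
  Group 5: 'c' x 1 (positions 16-16)
Total groups: 5

5


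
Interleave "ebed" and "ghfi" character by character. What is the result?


Interleaving "ebed" and "ghfi":
  Position 0: 'e' from first, 'g' from second => "eg"
  Position 1: 'b' from first, 'h' from second => "bh"
  Position 2: 'e' from first, 'f' from second => "ef"
  Position 3: 'd' from first, 'i' from second => "di"
Result: egbhefdi

egbhefdi


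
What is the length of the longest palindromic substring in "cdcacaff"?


Input: "cdcacaff"
Checking substrings for palindromes:
  [0:3] "cdc" (len 3) => palindrome
  [2:5] "cac" (len 3) => palindrome
  [3:6] "aca" (len 3) => palindrome
  [6:8] "ff" (len 2) => palindrome
Longest palindromic substring: "cdc" with length 3

3


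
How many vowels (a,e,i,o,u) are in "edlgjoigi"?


Input: edlgjoigi
Checking each character:
  'e' at position 0: vowel (running total: 1)
  'd' at position 1: consonant
  'l' at position 2: consonant
  'g' at position 3: consonant
  'j' at position 4: consonant
  'o' at position 5: vowel (running total: 2)
  'i' at position 6: vowel (running total: 3)
  'g' at position 7: consonant
  'i' at position 8: vowel (running total: 4)
Total vowels: 4

4


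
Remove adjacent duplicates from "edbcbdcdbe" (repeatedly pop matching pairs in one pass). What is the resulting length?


Input: edbcbdcdbe
Stack-based adjacent duplicate removal:
  Read 'e': push. Stack: e
  Read 'd': push. Stack: ed
  Read 'b': push. Stack: edb
  Read 'c': push. Stack: edbc
  Read 'b': push. Stack: edbcb
  Read 'd': push. Stack: edbcbd
  Read 'c': push. Stack: edbcbdc
  Read 'd': push. Stack: edbcbdcd
  Read 'b': push. Stack: edbcbdcdb
  Read 'e': push. Stack: edbcbdcdbe
Final stack: "edbcbdcdbe" (length 10)

10


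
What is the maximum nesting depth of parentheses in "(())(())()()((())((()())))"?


Input: "(())(())()()((())((()())))"
Tracking depth:
  Position 0 '(': depth becomes 1
  Position 1 '(': depth becomes 2
  Position 2 ')': depth becomes 1
  Position 3 ')': depth becomes 0
  Position 4 '(': depth becomes 1
  Position 5 '(': depth becomes 2
  Position 6 ')': depth becomes 1
  Position 7 ')': depth becomes 0
  Position 8 '(': depth becomes 1
  Position 9 ')': depth becomes 0
  Position 10 '(': depth becomes 1
  Position 11 ')': depth becomes 0
  Position 12 '(': depth becomes 1
  Position 13 '(': depth becomes 2
  Position 14 '(': depth becomes 3
  Position 15 ')': depth becomes 2
  Position 16 ')': depth becomes 1
  Position 17 '(': depth becomes 2
  Position 18 '(': depth becomes 3
  Position 19 '(': depth becomes 4
  Position 20 ')': depth becomes 3
  Position 21 '(': depth becomes 4
  Position 22 ')': depth becomes 3
  Position 23 ')': depth becomes 2
  Position 24 ')': depth becomes 1
  Position 25 ')': depth becomes 0
Maximum depth reached: 4

4


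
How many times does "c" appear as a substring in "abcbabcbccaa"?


Searching for "c" in "abcbabcbccaa"
Scanning each position:
  Position 0: "a" => no
  Position 1: "b" => no
  Position 2: "c" => MATCH
  Position 3: "b" => no
  Position 4: "a" => no
  Position 5: "b" => no
  Position 6: "c" => MATCH
  Position 7: "b" => no
  Position 8: "c" => MATCH
  Position 9: "c" => MATCH
  Position 10: "a" => no
  Position 11: "a" => no
Total occurrences: 4

4


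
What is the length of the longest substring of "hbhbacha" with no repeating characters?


Input: "hbhbacha"
Sliding window (track last position of each char):
  Position 0 ('h'): window [0,0] length 1 -- new best
  Position 1 ('b'): window [0,1] length 2 -- new best
  Position 2 ('h'): repeat (last at 0), move window start to 1
  Position 2 ('h'): window [1,2] length 2
  Position 3 ('b'): repeat (last at 1), move window start to 2
  Position 3 ('b'): window [2,3] length 2
  Position 4 ('a'): window [2,4] length 3 -- new best
  Position 5 ('c'): window [2,5] length 4 -- new best
  Position 6 ('h'): repeat (last at 2), move window start to 3
  Position 6 ('h'): window [3,6] length 4
  Position 7 ('a'): repeat (last at 4), move window start to 5
  Position 7 ('a'): window [5,7] length 3
Longest substring with no repeats: "hbac" with length 4

4


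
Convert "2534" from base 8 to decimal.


Input: "2534" in base 8
Positional expansion:
  Digit '2' (value 2) x 8^3 = 1024
  Digit '5' (value 5) x 8^2 = 320
  Digit '3' (value 3) x 8^1 = 24
  Digit '4' (value 4) x 8^0 = 4
Sum = 1372

1372


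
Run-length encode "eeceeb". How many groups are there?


Input: eeceeb
Scanning for consecutive runs:
  Group 1: 'e' x 2 (positions 0-1)
  Group 2: 'c' x 1 (positions 2-2)
  Group 3: 'e' x 2 (positions 3-4)
  Group 4: 'b' x 1 (positions 5-5)
Total groups: 4

4


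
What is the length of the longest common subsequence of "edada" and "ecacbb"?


LCS of "edada" and "ecacbb"
DP table:
           e    c    a    c    b    b
      0    0    0    0    0    0    0
  e   0    1    1    1    1    1    1
  d   0    1    1    1    1    1    1
  a   0    1    1    2    2    2    2
  d   0    1    1    2    2    2    2
  a   0    1    1    2    2    2    2
LCS length = dp[5][6] = 2

2


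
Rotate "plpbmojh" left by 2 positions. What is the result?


Input: "plpbmojh", rotate left by 2
First 2 characters: "pl"
Remaining characters: "pbmojh"
Concatenate remaining + first: "pbmojh" + "pl" = "pbmojhpl"

pbmojhpl


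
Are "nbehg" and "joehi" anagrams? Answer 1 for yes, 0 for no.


Strings: "nbehg", "joehi"
Sorted first:  beghn
Sorted second: ehijo
Differ at position 0: 'b' vs 'e' => not anagrams

0


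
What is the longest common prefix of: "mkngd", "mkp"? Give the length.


Words: mkngd, mkp
  Position 0: all 'm' => match
  Position 1: all 'k' => match
  Position 2: ('n', 'p') => mismatch, stop
LCP = "mk" (length 2)

2


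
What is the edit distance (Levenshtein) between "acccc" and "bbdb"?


Computing edit distance: "acccc" -> "bbdb"
DP table:
           b    b    d    b
      0    1    2    3    4
  a   1    1    2    3    4
  c   2    2    2    3    4
  c   3    3    3    3    4
  c   4    4    4    4    4
  c   5    5    5    5    5
Edit distance = dp[5][4] = 5

5


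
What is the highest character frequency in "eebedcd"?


Input: eebedcd
Character counts:
  'b': 1
  'c': 1
  'd': 2
  'e': 3
Maximum frequency: 3

3


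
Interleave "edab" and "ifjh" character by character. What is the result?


Interleaving "edab" and "ifjh":
  Position 0: 'e' from first, 'i' from second => "ei"
  Position 1: 'd' from first, 'f' from second => "df"
  Position 2: 'a' from first, 'j' from second => "aj"
  Position 3: 'b' from first, 'h' from second => "bh"
Result: eidfajbh

eidfajbh


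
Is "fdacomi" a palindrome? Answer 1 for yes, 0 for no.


Input: fdacomi
Reversed: imocadf
  Compare pos 0 ('f') with pos 6 ('i'): MISMATCH
  Compare pos 1 ('d') with pos 5 ('m'): MISMATCH
  Compare pos 2 ('a') with pos 4 ('o'): MISMATCH
Result: not a palindrome

0


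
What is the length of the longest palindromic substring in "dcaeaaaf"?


Input: "dcaeaaaf"
Checking substrings for palindromes:
  [2:5] "aea" (len 3) => palindrome
  [4:7] "aaa" (len 3) => palindrome
  [4:6] "aa" (len 2) => palindrome
  [5:7] "aa" (len 2) => palindrome
Longest palindromic substring: "aea" with length 3

3


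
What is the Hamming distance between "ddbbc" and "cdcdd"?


Comparing "ddbbc" and "cdcdd" position by position:
  Position 0: 'd' vs 'c' => differ
  Position 1: 'd' vs 'd' => same
  Position 2: 'b' vs 'c' => differ
  Position 3: 'b' vs 'd' => differ
  Position 4: 'c' vs 'd' => differ
Total differences (Hamming distance): 4

4


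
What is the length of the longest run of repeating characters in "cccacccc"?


Input: "cccacccc"
Scanning for longest run:
  Position 1 ('c'): continues run of 'c', length=2
  Position 2 ('c'): continues run of 'c', length=3
  Position 3 ('a'): new char, reset run to 1
  Position 4 ('c'): new char, reset run to 1
  Position 5 ('c'): continues run of 'c', length=2
  Position 6 ('c'): continues run of 'c', length=3
  Position 7 ('c'): continues run of 'c', length=4
Longest run: 'c' with length 4

4


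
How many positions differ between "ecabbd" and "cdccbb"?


Comparing "ecabbd" and "cdccbb" position by position:
  Position 0: 'e' vs 'c' => DIFFER
  Position 1: 'c' vs 'd' => DIFFER
  Position 2: 'a' vs 'c' => DIFFER
  Position 3: 'b' vs 'c' => DIFFER
  Position 4: 'b' vs 'b' => same
  Position 5: 'd' vs 'b' => DIFFER
Positions that differ: 5

5


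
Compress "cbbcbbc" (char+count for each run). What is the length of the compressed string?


Input: cbbcbbc
Runs:
  'c' x 1 => "c1"
  'b' x 2 => "b2"
  'c' x 1 => "c1"
  'b' x 2 => "b2"
  'c' x 1 => "c1"
Compressed: "c1b2c1b2c1"
Compressed length: 10

10


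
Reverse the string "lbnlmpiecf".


Input: lbnlmpiecf
Reading characters right to left:
  Position 9: 'f'
  Position 8: 'c'
  Position 7: 'e'
  Position 6: 'i'
  Position 5: 'p'
  Position 4: 'm'
  Position 3: 'l'
  Position 2: 'n'
  Position 1: 'b'
  Position 0: 'l'
Reversed: fceipmlnbl

fceipmlnbl


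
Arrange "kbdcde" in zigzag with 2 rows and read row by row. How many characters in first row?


Zigzag "kbdcde" into 2 rows:
Placing characters:
  'k' => row 0
  'b' => row 1
  'd' => row 0
  'c' => row 1
  'd' => row 0
  'e' => row 1
Rows:
  Row 0: "kdd"
  Row 1: "bce"
First row length: 3

3


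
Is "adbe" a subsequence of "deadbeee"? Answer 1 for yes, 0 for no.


Check if "adbe" is a subsequence of "deadbeee"
Greedy scan:
  Position 0 ('d'): no match needed
  Position 1 ('e'): no match needed
  Position 2 ('a'): matches sub[0] = 'a'
  Position 3 ('d'): matches sub[1] = 'd'
  Position 4 ('b'): matches sub[2] = 'b'
  Position 5 ('e'): matches sub[3] = 'e'
  Position 6 ('e'): no match needed
  Position 7 ('e'): no match needed
All 4 characters matched => is a subsequence

1


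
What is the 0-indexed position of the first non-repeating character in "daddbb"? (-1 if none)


Input: daddbb
Character frequencies:
  'a': 1
  'b': 2
  'd': 3
Scanning left to right for freq == 1:
  Position 0 ('d'): freq=3, skip
  Position 1 ('a'): unique! => answer = 1

1


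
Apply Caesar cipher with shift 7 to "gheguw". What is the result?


Caesar cipher: shift "gheguw" by 7
  'g' (pos 6) + 7 = pos 13 = 'n'
  'h' (pos 7) + 7 = pos 14 = 'o'
  'e' (pos 4) + 7 = pos 11 = 'l'
  'g' (pos 6) + 7 = pos 13 = 'n'
  'u' (pos 20) + 7 = pos 1 = 'b'
  'w' (pos 22) + 7 = pos 3 = 'd'
Result: nolnbd

nolnbd


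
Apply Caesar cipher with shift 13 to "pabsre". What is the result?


Caesar cipher: shift "pabsre" by 13
  'p' (pos 15) + 13 = pos 2 = 'c'
  'a' (pos 0) + 13 = pos 13 = 'n'
  'b' (pos 1) + 13 = pos 14 = 'o'
  's' (pos 18) + 13 = pos 5 = 'f'
  'r' (pos 17) + 13 = pos 4 = 'e'
  'e' (pos 4) + 13 = pos 17 = 'r'
Result: cnofer

cnofer


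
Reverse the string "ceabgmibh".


Input: ceabgmibh
Reading characters right to left:
  Position 8: 'h'
  Position 7: 'b'
  Position 6: 'i'
  Position 5: 'm'
  Position 4: 'g'
  Position 3: 'b'
  Position 2: 'a'
  Position 1: 'e'
  Position 0: 'c'
Reversed: hbimgbaec

hbimgbaec


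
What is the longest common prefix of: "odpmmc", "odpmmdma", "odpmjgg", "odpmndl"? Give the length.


Words: odpmmc, odpmmdma, odpmjgg, odpmndl
  Position 0: all 'o' => match
  Position 1: all 'd' => match
  Position 2: all 'p' => match
  Position 3: all 'm' => match
  Position 4: ('m', 'm', 'j', 'n') => mismatch, stop
LCP = "odpm" (length 4)

4


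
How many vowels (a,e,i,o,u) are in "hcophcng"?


Input: hcophcng
Checking each character:
  'h' at position 0: consonant
  'c' at position 1: consonant
  'o' at position 2: vowel (running total: 1)
  'p' at position 3: consonant
  'h' at position 4: consonant
  'c' at position 5: consonant
  'n' at position 6: consonant
  'g' at position 7: consonant
Total vowels: 1

1


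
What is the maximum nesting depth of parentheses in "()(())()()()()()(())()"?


Input: "()(())()()()()()(())()"
Tracking depth:
  Position 0 '(': depth becomes 1
  Position 1 ')': depth becomes 0
  Position 2 '(': depth becomes 1
  Position 3 '(': depth becomes 2
  Position 4 ')': depth becomes 1
  Position 5 ')': depth becomes 0
  Position 6 '(': depth becomes 1
  Position 7 ')': depth becomes 0
  Position 8 '(': depth becomes 1
  Position 9 ')': depth becomes 0
  Position 10 '(': depth becomes 1
  Position 11 ')': depth becomes 0
  Position 12 '(': depth becomes 1
  Position 13 ')': depth becomes 0
  Position 14 '(': depth becomes 1
  Position 15 ')': depth becomes 0
  Position 16 '(': depth becomes 1
  Position 17 '(': depth becomes 2
  Position 18 ')': depth becomes 1
  Position 19 ')': depth becomes 0
  Position 20 '(': depth becomes 1
  Position 21 ')': depth becomes 0
Maximum depth reached: 2

2


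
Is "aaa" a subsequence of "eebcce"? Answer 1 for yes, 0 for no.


Check if "aaa" is a subsequence of "eebcce"
Greedy scan:
  Position 0 ('e'): no match needed
  Position 1 ('e'): no match needed
  Position 2 ('b'): no match needed
  Position 3 ('c'): no match needed
  Position 4 ('c'): no match needed
  Position 5 ('e'): no match needed
Only matched 0/3 characters => not a subsequence

0


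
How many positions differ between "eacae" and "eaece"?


Comparing "eacae" and "eaece" position by position:
  Position 0: 'e' vs 'e' => same
  Position 1: 'a' vs 'a' => same
  Position 2: 'c' vs 'e' => DIFFER
  Position 3: 'a' vs 'c' => DIFFER
  Position 4: 'e' vs 'e' => same
Positions that differ: 2

2


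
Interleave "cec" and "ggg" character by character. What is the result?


Interleaving "cec" and "ggg":
  Position 0: 'c' from first, 'g' from second => "cg"
  Position 1: 'e' from first, 'g' from second => "eg"
  Position 2: 'c' from first, 'g' from second => "cg"
Result: cgegcg

cgegcg


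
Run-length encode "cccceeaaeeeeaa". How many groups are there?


Input: cccceeaaeeeeaa
Scanning for consecutive runs:
  Group 1: 'c' x 4 (positions 0-3)
  Group 2: 'e' x 2 (positions 4-5)
  Group 3: 'a' x 2 (positions 6-7)
  Group 4: 'e' x 4 (positions 8-11)
  Group 5: 'a' x 2 (positions 12-13)
Total groups: 5

5


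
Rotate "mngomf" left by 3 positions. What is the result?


Input: "mngomf", rotate left by 3
First 3 characters: "mng"
Remaining characters: "omf"
Concatenate remaining + first: "omf" + "mng" = "omfmng"

omfmng


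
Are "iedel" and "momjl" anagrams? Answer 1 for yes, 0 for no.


Strings: "iedel", "momjl"
Sorted first:  deeil
Sorted second: jlmmo
Differ at position 0: 'd' vs 'j' => not anagrams

0


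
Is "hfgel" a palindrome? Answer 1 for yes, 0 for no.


Input: hfgel
Reversed: legfh
  Compare pos 0 ('h') with pos 4 ('l'): MISMATCH
  Compare pos 1 ('f') with pos 3 ('e'): MISMATCH
Result: not a palindrome

0


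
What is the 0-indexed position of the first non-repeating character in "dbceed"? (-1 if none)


Input: dbceed
Character frequencies:
  'b': 1
  'c': 1
  'd': 2
  'e': 2
Scanning left to right for freq == 1:
  Position 0 ('d'): freq=2, skip
  Position 1 ('b'): unique! => answer = 1

1


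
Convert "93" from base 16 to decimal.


Input: "93" in base 16
Positional expansion:
  Digit '9' (value 9) x 16^1 = 144
  Digit '3' (value 3) x 16^0 = 3
Sum = 147

147


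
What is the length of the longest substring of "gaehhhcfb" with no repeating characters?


Input: "gaehhhcfb"
Sliding window (track last position of each char):
  Position 0 ('g'): window [0,0] length 1 -- new best
  Position 1 ('a'): window [0,1] length 2 -- new best
  Position 2 ('e'): window [0,2] length 3 -- new best
  Position 3 ('h'): window [0,3] length 4 -- new best
  Position 4 ('h'): repeat (last at 3), move window start to 4
  Position 4 ('h'): window [4,4] length 1
  Position 5 ('h'): repeat (last at 4), move window start to 5
  Position 5 ('h'): window [5,5] length 1
  Position 6 ('c'): window [5,6] length 2
  Position 7 ('f'): window [5,7] length 3
  Position 8 ('b'): window [5,8] length 4
Longest substring with no repeats: "gaeh" with length 4

4


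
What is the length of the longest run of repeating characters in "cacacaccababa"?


Input: "cacacaccababa"
Scanning for longest run:
  Position 1 ('a'): new char, reset run to 1
  Position 2 ('c'): new char, reset run to 1
  Position 3 ('a'): new char, reset run to 1
  Position 4 ('c'): new char, reset run to 1
  Position 5 ('a'): new char, reset run to 1
  Position 6 ('c'): new char, reset run to 1
  Position 7 ('c'): continues run of 'c', length=2
  Position 8 ('a'): new char, reset run to 1
  Position 9 ('b'): new char, reset run to 1
  Position 10 ('a'): new char, reset run to 1
  Position 11 ('b'): new char, reset run to 1
  Position 12 ('a'): new char, reset run to 1
Longest run: 'c' with length 2

2


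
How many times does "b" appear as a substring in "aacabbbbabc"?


Searching for "b" in "aacabbbbabc"
Scanning each position:
  Position 0: "a" => no
  Position 1: "a" => no
  Position 2: "c" => no
  Position 3: "a" => no
  Position 4: "b" => MATCH
  Position 5: "b" => MATCH
  Position 6: "b" => MATCH
  Position 7: "b" => MATCH
  Position 8: "a" => no
  Position 9: "b" => MATCH
  Position 10: "c" => no
Total occurrences: 5

5


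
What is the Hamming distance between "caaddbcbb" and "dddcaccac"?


Comparing "caaddbcbb" and "dddcaccac" position by position:
  Position 0: 'c' vs 'd' => differ
  Position 1: 'a' vs 'd' => differ
  Position 2: 'a' vs 'd' => differ
  Position 3: 'd' vs 'c' => differ
  Position 4: 'd' vs 'a' => differ
  Position 5: 'b' vs 'c' => differ
  Position 6: 'c' vs 'c' => same
  Position 7: 'b' vs 'a' => differ
  Position 8: 'b' vs 'c' => differ
Total differences (Hamming distance): 8

8


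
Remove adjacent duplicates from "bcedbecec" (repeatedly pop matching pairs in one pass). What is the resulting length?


Input: bcedbecec
Stack-based adjacent duplicate removal:
  Read 'b': push. Stack: b
  Read 'c': push. Stack: bc
  Read 'e': push. Stack: bce
  Read 'd': push. Stack: bced
  Read 'b': push. Stack: bcedb
  Read 'e': push. Stack: bcedbe
  Read 'c': push. Stack: bcedbec
  Read 'e': push. Stack: bcedbece
  Read 'c': push. Stack: bcedbecec
Final stack: "bcedbecec" (length 9)

9


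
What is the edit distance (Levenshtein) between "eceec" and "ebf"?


Computing edit distance: "eceec" -> "ebf"
DP table:
           e    b    f
      0    1    2    3
  e   1    0    1    2
  c   2    1    1    2
  e   3    2    2    2
  e   4    3    3    3
  c   5    4    4    4
Edit distance = dp[5][3] = 4

4


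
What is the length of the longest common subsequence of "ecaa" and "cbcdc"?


LCS of "ecaa" and "cbcdc"
DP table:
           c    b    c    d    c
      0    0    0    0    0    0
  e   0    0    0    0    0    0
  c   0    1    1    1    1    1
  a   0    1    1    1    1    1
  a   0    1    1    1    1    1
LCS length = dp[4][5] = 1

1


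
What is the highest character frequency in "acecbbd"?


Input: acecbbd
Character counts:
  'a': 1
  'b': 2
  'c': 2
  'd': 1
  'e': 1
Maximum frequency: 2

2


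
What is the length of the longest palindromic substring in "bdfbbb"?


Input: "bdfbbb"
Checking substrings for palindromes:
  [3:6] "bbb" (len 3) => palindrome
  [3:5] "bb" (len 2) => palindrome
  [4:6] "bb" (len 2) => palindrome
Longest palindromic substring: "bbb" with length 3

3


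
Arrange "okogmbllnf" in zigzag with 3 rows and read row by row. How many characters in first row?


Zigzag "okogmbllnf" into 3 rows:
Placing characters:
  'o' => row 0
  'k' => row 1
  'o' => row 2
  'g' => row 1
  'm' => row 0
  'b' => row 1
  'l' => row 2
  'l' => row 1
  'n' => row 0
  'f' => row 1
Rows:
  Row 0: "omn"
  Row 1: "kgblf"
  Row 2: "ol"
First row length: 3

3


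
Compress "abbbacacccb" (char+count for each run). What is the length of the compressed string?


Input: abbbacacccb
Runs:
  'a' x 1 => "a1"
  'b' x 3 => "b3"
  'a' x 1 => "a1"
  'c' x 1 => "c1"
  'a' x 1 => "a1"
  'c' x 3 => "c3"
  'b' x 1 => "b1"
Compressed: "a1b3a1c1a1c3b1"
Compressed length: 14

14


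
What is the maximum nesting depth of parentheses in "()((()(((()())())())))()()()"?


Input: "()((()(((()())())())))()()()"
Tracking depth:
  Position 0 '(': depth becomes 1
  Position 1 ')': depth becomes 0
  Position 2 '(': depth becomes 1
  Position 3 '(': depth becomes 2
  Position 4 '(': depth becomes 3
  Position 5 ')': depth becomes 2
  Position 6 '(': depth becomes 3
  Position 7 '(': depth becomes 4
  Position 8 '(': depth becomes 5
  Position 9 '(': depth becomes 6
  Position 10 ')': depth becomes 5
  Position 11 '(': depth becomes 6
  Position 12 ')': depth becomes 5
  Position 13 ')': depth becomes 4
  Position 14 '(': depth becomes 5
  Position 15 ')': depth becomes 4
  Position 16 ')': depth becomes 3
  Position 17 '(': depth becomes 4
  Position 18 ')': depth becomes 3
  Position 19 ')': depth becomes 2
  Position 20 ')': depth becomes 1
  Position 21 ')': depth becomes 0
  Position 22 '(': depth becomes 1
  Position 23 ')': depth becomes 0
  Position 24 '(': depth becomes 1
  Position 25 ')': depth becomes 0
  Position 26 '(': depth becomes 1
  Position 27 ')': depth becomes 0
Maximum depth reached: 6

6


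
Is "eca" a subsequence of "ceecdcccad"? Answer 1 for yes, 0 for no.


Check if "eca" is a subsequence of "ceecdcccad"
Greedy scan:
  Position 0 ('c'): no match needed
  Position 1 ('e'): matches sub[0] = 'e'
  Position 2 ('e'): no match needed
  Position 3 ('c'): matches sub[1] = 'c'
  Position 4 ('d'): no match needed
  Position 5 ('c'): no match needed
  Position 6 ('c'): no match needed
  Position 7 ('c'): no match needed
  Position 8 ('a'): matches sub[2] = 'a'
  Position 9 ('d'): no match needed
All 3 characters matched => is a subsequence

1


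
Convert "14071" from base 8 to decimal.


Input: "14071" in base 8
Positional expansion:
  Digit '1' (value 1) x 8^4 = 4096
  Digit '4' (value 4) x 8^3 = 2048
  Digit '0' (value 0) x 8^2 = 0
  Digit '7' (value 7) x 8^1 = 56
  Digit '1' (value 1) x 8^0 = 1
Sum = 6201

6201


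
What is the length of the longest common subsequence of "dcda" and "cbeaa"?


LCS of "dcda" and "cbeaa"
DP table:
           c    b    e    a    a
      0    0    0    0    0    0
  d   0    0    0    0    0    0
  c   0    1    1    1    1    1
  d   0    1    1    1    1    1
  a   0    1    1    1    2    2
LCS length = dp[4][5] = 2

2


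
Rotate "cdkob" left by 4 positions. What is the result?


Input: "cdkob", rotate left by 4
First 4 characters: "cdko"
Remaining characters: "b"
Concatenate remaining + first: "b" + "cdko" = "bcdko"

bcdko


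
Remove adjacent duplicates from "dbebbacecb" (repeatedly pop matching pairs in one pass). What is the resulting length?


Input: dbebbacecb
Stack-based adjacent duplicate removal:
  Read 'd': push. Stack: d
  Read 'b': push. Stack: db
  Read 'e': push. Stack: dbe
  Read 'b': push. Stack: dbeb
  Read 'b': matches stack top 'b' => pop. Stack: dbe
  Read 'a': push. Stack: dbea
  Read 'c': push. Stack: dbeac
  Read 'e': push. Stack: dbeace
  Read 'c': push. Stack: dbeacec
  Read 'b': push. Stack: dbeacecb
Final stack: "dbeacecb" (length 8)

8


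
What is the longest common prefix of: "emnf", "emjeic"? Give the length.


Words: emnf, emjeic
  Position 0: all 'e' => match
  Position 1: all 'm' => match
  Position 2: ('n', 'j') => mismatch, stop
LCP = "em" (length 2)

2


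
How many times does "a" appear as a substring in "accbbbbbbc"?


Searching for "a" in "accbbbbbbc"
Scanning each position:
  Position 0: "a" => MATCH
  Position 1: "c" => no
  Position 2: "c" => no
  Position 3: "b" => no
  Position 4: "b" => no
  Position 5: "b" => no
  Position 6: "b" => no
  Position 7: "b" => no
  Position 8: "b" => no
  Position 9: "c" => no
Total occurrences: 1

1


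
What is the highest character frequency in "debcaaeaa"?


Input: debcaaeaa
Character counts:
  'a': 4
  'b': 1
  'c': 1
  'd': 1
  'e': 2
Maximum frequency: 4

4


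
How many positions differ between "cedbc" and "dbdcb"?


Comparing "cedbc" and "dbdcb" position by position:
  Position 0: 'c' vs 'd' => DIFFER
  Position 1: 'e' vs 'b' => DIFFER
  Position 2: 'd' vs 'd' => same
  Position 3: 'b' vs 'c' => DIFFER
  Position 4: 'c' vs 'b' => DIFFER
Positions that differ: 4

4


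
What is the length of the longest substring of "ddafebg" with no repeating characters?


Input: "ddafebg"
Sliding window (track last position of each char):
  Position 0 ('d'): window [0,0] length 1 -- new best
  Position 1 ('d'): repeat (last at 0), move window start to 1
  Position 1 ('d'): window [1,1] length 1
  Position 2 ('a'): window [1,2] length 2 -- new best
  Position 3 ('f'): window [1,3] length 3 -- new best
  Position 4 ('e'): window [1,4] length 4 -- new best
  Position 5 ('b'): window [1,5] length 5 -- new best
  Position 6 ('g'): window [1,6] length 6 -- new best
Longest substring with no repeats: "dafebg" with length 6

6


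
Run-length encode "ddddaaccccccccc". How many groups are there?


Input: ddddaaccccccccc
Scanning for consecutive runs:
  Group 1: 'd' x 4 (positions 0-3)
  Group 2: 'a' x 2 (positions 4-5)
  Group 3: 'c' x 9 (positions 6-14)
Total groups: 3

3


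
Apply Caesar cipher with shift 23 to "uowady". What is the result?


Caesar cipher: shift "uowady" by 23
  'u' (pos 20) + 23 = pos 17 = 'r'
  'o' (pos 14) + 23 = pos 11 = 'l'
  'w' (pos 22) + 23 = pos 19 = 't'
  'a' (pos 0) + 23 = pos 23 = 'x'
  'd' (pos 3) + 23 = pos 0 = 'a'
  'y' (pos 24) + 23 = pos 21 = 'v'
Result: rltxav

rltxav


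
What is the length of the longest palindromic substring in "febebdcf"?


Input: "febebdcf"
Checking substrings for palindromes:
  [1:4] "ebe" (len 3) => palindrome
  [2:5] "beb" (len 3) => palindrome
Longest palindromic substring: "ebe" with length 3

3


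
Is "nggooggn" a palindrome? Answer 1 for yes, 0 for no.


Input: nggooggn
Reversed: nggooggn
  Compare pos 0 ('n') with pos 7 ('n'): match
  Compare pos 1 ('g') with pos 6 ('g'): match
  Compare pos 2 ('g') with pos 5 ('g'): match
  Compare pos 3 ('o') with pos 4 ('o'): match
Result: palindrome

1


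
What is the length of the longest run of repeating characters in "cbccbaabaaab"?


Input: "cbccbaabaaab"
Scanning for longest run:
  Position 1 ('b'): new char, reset run to 1
  Position 2 ('c'): new char, reset run to 1
  Position 3 ('c'): continues run of 'c', length=2
  Position 4 ('b'): new char, reset run to 1
  Position 5 ('a'): new char, reset run to 1
  Position 6 ('a'): continues run of 'a', length=2
  Position 7 ('b'): new char, reset run to 1
  Position 8 ('a'): new char, reset run to 1
  Position 9 ('a'): continues run of 'a', length=2
  Position 10 ('a'): continues run of 'a', length=3
  Position 11 ('b'): new char, reset run to 1
Longest run: 'a' with length 3

3


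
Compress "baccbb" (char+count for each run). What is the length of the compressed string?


Input: baccbb
Runs:
  'b' x 1 => "b1"
  'a' x 1 => "a1"
  'c' x 2 => "c2"
  'b' x 2 => "b2"
Compressed: "b1a1c2b2"
Compressed length: 8

8


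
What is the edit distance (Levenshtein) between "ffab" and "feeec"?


Computing edit distance: "ffab" -> "feeec"
DP table:
           f    e    e    e    c
      0    1    2    3    4    5
  f   1    0    1    2    3    4
  f   2    1    1    2    3    4
  a   3    2    2    2    3    4
  b   4    3    3    3    3    4
Edit distance = dp[4][5] = 4

4


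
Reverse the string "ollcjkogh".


Input: ollcjkogh
Reading characters right to left:
  Position 8: 'h'
  Position 7: 'g'
  Position 6: 'o'
  Position 5: 'k'
  Position 4: 'j'
  Position 3: 'c'
  Position 2: 'l'
  Position 1: 'l'
  Position 0: 'o'
Reversed: hgokjcllo

hgokjcllo


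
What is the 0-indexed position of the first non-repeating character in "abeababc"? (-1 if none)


Input: abeababc
Character frequencies:
  'a': 3
  'b': 3
  'c': 1
  'e': 1
Scanning left to right for freq == 1:
  Position 0 ('a'): freq=3, skip
  Position 1 ('b'): freq=3, skip
  Position 2 ('e'): unique! => answer = 2

2


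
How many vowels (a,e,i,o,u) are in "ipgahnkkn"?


Input: ipgahnkkn
Checking each character:
  'i' at position 0: vowel (running total: 1)
  'p' at position 1: consonant
  'g' at position 2: consonant
  'a' at position 3: vowel (running total: 2)
  'h' at position 4: consonant
  'n' at position 5: consonant
  'k' at position 6: consonant
  'k' at position 7: consonant
  'n' at position 8: consonant
Total vowels: 2

2


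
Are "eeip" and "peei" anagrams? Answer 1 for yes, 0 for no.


Strings: "eeip", "peei"
Sorted first:  eeip
Sorted second: eeip
Sorted forms match => anagrams

1


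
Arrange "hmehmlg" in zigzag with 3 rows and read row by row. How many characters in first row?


Zigzag "hmehmlg" into 3 rows:
Placing characters:
  'h' => row 0
  'm' => row 1
  'e' => row 2
  'h' => row 1
  'm' => row 0
  'l' => row 1
  'g' => row 2
Rows:
  Row 0: "hm"
  Row 1: "mhl"
  Row 2: "eg"
First row length: 2

2


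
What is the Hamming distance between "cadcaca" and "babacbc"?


Comparing "cadcaca" and "babacbc" position by position:
  Position 0: 'c' vs 'b' => differ
  Position 1: 'a' vs 'a' => same
  Position 2: 'd' vs 'b' => differ
  Position 3: 'c' vs 'a' => differ
  Position 4: 'a' vs 'c' => differ
  Position 5: 'c' vs 'b' => differ
  Position 6: 'a' vs 'c' => differ
Total differences (Hamming distance): 6

6


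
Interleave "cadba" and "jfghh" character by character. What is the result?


Interleaving "cadba" and "jfghh":
  Position 0: 'c' from first, 'j' from second => "cj"
  Position 1: 'a' from first, 'f' from second => "af"
  Position 2: 'd' from first, 'g' from second => "dg"
  Position 3: 'b' from first, 'h' from second => "bh"
  Position 4: 'a' from first, 'h' from second => "ah"
Result: cjafdgbhah

cjafdgbhah


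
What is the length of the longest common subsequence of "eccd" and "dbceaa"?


LCS of "eccd" and "dbceaa"
DP table:
           d    b    c    e    a    a
      0    0    0    0    0    0    0
  e   0    0    0    0    1    1    1
  c   0    0    0    1    1    1    1
  c   0    0    0    1    1    1    1
  d   0    1    1    1    1    1    1
LCS length = dp[4][6] = 1

1


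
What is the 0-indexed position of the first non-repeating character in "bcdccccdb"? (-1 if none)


Input: bcdccccdb
Character frequencies:
  'b': 2
  'c': 5
  'd': 2
Scanning left to right for freq == 1:
  Position 0 ('b'): freq=2, skip
  Position 1 ('c'): freq=5, skip
  Position 2 ('d'): freq=2, skip
  Position 3 ('c'): freq=5, skip
  Position 4 ('c'): freq=5, skip
  Position 5 ('c'): freq=5, skip
  Position 6 ('c'): freq=5, skip
  Position 7 ('d'): freq=2, skip
  Position 8 ('b'): freq=2, skip
  No unique character found => answer = -1

-1


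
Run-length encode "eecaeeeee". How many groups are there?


Input: eecaeeeee
Scanning for consecutive runs:
  Group 1: 'e' x 2 (positions 0-1)
  Group 2: 'c' x 1 (positions 2-2)
  Group 3: 'a' x 1 (positions 3-3)
  Group 4: 'e' x 5 (positions 4-8)
Total groups: 4

4


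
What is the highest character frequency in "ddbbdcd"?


Input: ddbbdcd
Character counts:
  'b': 2
  'c': 1
  'd': 4
Maximum frequency: 4

4


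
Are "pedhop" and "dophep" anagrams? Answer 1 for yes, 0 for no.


Strings: "pedhop", "dophep"
Sorted first:  dehopp
Sorted second: dehopp
Sorted forms match => anagrams

1


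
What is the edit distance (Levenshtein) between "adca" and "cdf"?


Computing edit distance: "adca" -> "cdf"
DP table:
           c    d    f
      0    1    2    3
  a   1    1    2    3
  d   2    2    1    2
  c   3    2    2    2
  a   4    3    3    3
Edit distance = dp[4][3] = 3

3


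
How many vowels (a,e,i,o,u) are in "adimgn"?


Input: adimgn
Checking each character:
  'a' at position 0: vowel (running total: 1)
  'd' at position 1: consonant
  'i' at position 2: vowel (running total: 2)
  'm' at position 3: consonant
  'g' at position 4: consonant
  'n' at position 5: consonant
Total vowels: 2

2


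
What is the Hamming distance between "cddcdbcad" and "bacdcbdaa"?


Comparing "cddcdbcad" and "bacdcbdaa" position by position:
  Position 0: 'c' vs 'b' => differ
  Position 1: 'd' vs 'a' => differ
  Position 2: 'd' vs 'c' => differ
  Position 3: 'c' vs 'd' => differ
  Position 4: 'd' vs 'c' => differ
  Position 5: 'b' vs 'b' => same
  Position 6: 'c' vs 'd' => differ
  Position 7: 'a' vs 'a' => same
  Position 8: 'd' vs 'a' => differ
Total differences (Hamming distance): 7

7


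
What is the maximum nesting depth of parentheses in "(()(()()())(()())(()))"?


Input: "(()(()()())(()())(()))"
Tracking depth:
  Position 0 '(': depth becomes 1
  Position 1 '(': depth becomes 2
  Position 2 ')': depth becomes 1
  Position 3 '(': depth becomes 2
  Position 4 '(': depth becomes 3
  Position 5 ')': depth becomes 2
  Position 6 '(': depth becomes 3
  Position 7 ')': depth becomes 2
  Position 8 '(': depth becomes 3
  Position 9 ')': depth becomes 2
  Position 10 ')': depth becomes 1
  Position 11 '(': depth becomes 2
  Position 12 '(': depth becomes 3
  Position 13 ')': depth becomes 2
  Position 14 '(': depth becomes 3
  Position 15 ')': depth becomes 2
  Position 16 ')': depth becomes 1
  Position 17 '(': depth becomes 2
  Position 18 '(': depth becomes 3
  Position 19 ')': depth becomes 2
  Position 20 ')': depth becomes 1
  Position 21 ')': depth becomes 0
Maximum depth reached: 3

3


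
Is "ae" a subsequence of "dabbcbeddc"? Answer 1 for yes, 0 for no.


Check if "ae" is a subsequence of "dabbcbeddc"
Greedy scan:
  Position 0 ('d'): no match needed
  Position 1 ('a'): matches sub[0] = 'a'
  Position 2 ('b'): no match needed
  Position 3 ('b'): no match needed
  Position 4 ('c'): no match needed
  Position 5 ('b'): no match needed
  Position 6 ('e'): matches sub[1] = 'e'
  Position 7 ('d'): no match needed
  Position 8 ('d'): no match needed
  Position 9 ('c'): no match needed
All 2 characters matched => is a subsequence

1


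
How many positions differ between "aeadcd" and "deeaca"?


Comparing "aeadcd" and "deeaca" position by position:
  Position 0: 'a' vs 'd' => DIFFER
  Position 1: 'e' vs 'e' => same
  Position 2: 'a' vs 'e' => DIFFER
  Position 3: 'd' vs 'a' => DIFFER
  Position 4: 'c' vs 'c' => same
  Position 5: 'd' vs 'a' => DIFFER
Positions that differ: 4

4


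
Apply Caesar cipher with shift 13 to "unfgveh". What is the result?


Caesar cipher: shift "unfgveh" by 13
  'u' (pos 20) + 13 = pos 7 = 'h'
  'n' (pos 13) + 13 = pos 0 = 'a'
  'f' (pos 5) + 13 = pos 18 = 's'
  'g' (pos 6) + 13 = pos 19 = 't'
  'v' (pos 21) + 13 = pos 8 = 'i'
  'e' (pos 4) + 13 = pos 17 = 'r'
  'h' (pos 7) + 13 = pos 20 = 'u'
Result: hastiru

hastiru


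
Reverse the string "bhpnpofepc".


Input: bhpnpofepc
Reading characters right to left:
  Position 9: 'c'
  Position 8: 'p'
  Position 7: 'e'
  Position 6: 'f'
  Position 5: 'o'
  Position 4: 'p'
  Position 3: 'n'
  Position 2: 'p'
  Position 1: 'h'
  Position 0: 'b'
Reversed: cpefopnphb

cpefopnphb


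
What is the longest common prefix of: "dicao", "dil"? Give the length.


Words: dicao, dil
  Position 0: all 'd' => match
  Position 1: all 'i' => match
  Position 2: ('c', 'l') => mismatch, stop
LCP = "di" (length 2)

2


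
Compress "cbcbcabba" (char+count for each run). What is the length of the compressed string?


Input: cbcbcabba
Runs:
  'c' x 1 => "c1"
  'b' x 1 => "b1"
  'c' x 1 => "c1"
  'b' x 1 => "b1"
  'c' x 1 => "c1"
  'a' x 1 => "a1"
  'b' x 2 => "b2"
  'a' x 1 => "a1"
Compressed: "c1b1c1b1c1a1b2a1"
Compressed length: 16

16


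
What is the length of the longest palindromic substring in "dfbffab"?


Input: "dfbffab"
Checking substrings for palindromes:
  [1:4] "fbf" (len 3) => palindrome
  [3:5] "ff" (len 2) => palindrome
Longest palindromic substring: "fbf" with length 3

3


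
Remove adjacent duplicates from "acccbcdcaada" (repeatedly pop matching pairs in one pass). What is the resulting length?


Input: acccbcdcaada
Stack-based adjacent duplicate removal:
  Read 'a': push. Stack: a
  Read 'c': push. Stack: ac
  Read 'c': matches stack top 'c' => pop. Stack: a
  Read 'c': push. Stack: ac
  Read 'b': push. Stack: acb
  Read 'c': push. Stack: acbc
  Read 'd': push. Stack: acbcd
  Read 'c': push. Stack: acbcdc
  Read 'a': push. Stack: acbcdca
  Read 'a': matches stack top 'a' => pop. Stack: acbcdc
  Read 'd': push. Stack: acbcdcd
  Read 'a': push. Stack: acbcdcda
Final stack: "acbcdcda" (length 8)

8


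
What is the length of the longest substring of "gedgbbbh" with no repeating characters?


Input: "gedgbbbh"
Sliding window (track last position of each char):
  Position 0 ('g'): window [0,0] length 1 -- new best
  Position 1 ('e'): window [0,1] length 2 -- new best
  Position 2 ('d'): window [0,2] length 3 -- new best
  Position 3 ('g'): repeat (last at 0), move window start to 1
  Position 3 ('g'): window [1,3] length 3
  Position 4 ('b'): window [1,4] length 4 -- new best
  Position 5 ('b'): repeat (last at 4), move window start to 5
  Position 5 ('b'): window [5,5] length 1
  Position 6 ('b'): repeat (last at 5), move window start to 6
  Position 6 ('b'): window [6,6] length 1
  Position 7 ('h'): window [6,7] length 2
Longest substring with no repeats: "edgb" with length 4

4


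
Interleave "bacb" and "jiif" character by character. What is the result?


Interleaving "bacb" and "jiif":
  Position 0: 'b' from first, 'j' from second => "bj"
  Position 1: 'a' from first, 'i' from second => "ai"
  Position 2: 'c' from first, 'i' from second => "ci"
  Position 3: 'b' from first, 'f' from second => "bf"
Result: bjaicibf

bjaicibf


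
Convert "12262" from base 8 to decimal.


Input: "12262" in base 8
Positional expansion:
  Digit '1' (value 1) x 8^4 = 4096
  Digit '2' (value 2) x 8^3 = 1024
  Digit '2' (value 2) x 8^2 = 128
  Digit '6' (value 6) x 8^1 = 48
  Digit '2' (value 2) x 8^0 = 2
Sum = 5298

5298


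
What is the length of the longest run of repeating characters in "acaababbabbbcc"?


Input: "acaababbabbbcc"
Scanning for longest run:
  Position 1 ('c'): new char, reset run to 1
  Position 2 ('a'): new char, reset run to 1
  Position 3 ('a'): continues run of 'a', length=2
  Position 4 ('b'): new char, reset run to 1
  Position 5 ('a'): new char, reset run to 1
  Position 6 ('b'): new char, reset run to 1
  Position 7 ('b'): continues run of 'b', length=2
  Position 8 ('a'): new char, reset run to 1
  Position 9 ('b'): new char, reset run to 1
  Position 10 ('b'): continues run of 'b', length=2
  Position 11 ('b'): continues run of 'b', length=3
  Position 12 ('c'): new char, reset run to 1
  Position 13 ('c'): continues run of 'c', length=2
Longest run: 'b' with length 3

3


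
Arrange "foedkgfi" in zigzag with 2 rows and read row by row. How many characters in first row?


Zigzag "foedkgfi" into 2 rows:
Placing characters:
  'f' => row 0
  'o' => row 1
  'e' => row 0
  'd' => row 1
  'k' => row 0
  'g' => row 1
  'f' => row 0
  'i' => row 1
Rows:
  Row 0: "fekf"
  Row 1: "odgi"
First row length: 4

4


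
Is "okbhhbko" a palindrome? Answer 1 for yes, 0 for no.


Input: okbhhbko
Reversed: okbhhbko
  Compare pos 0 ('o') with pos 7 ('o'): match
  Compare pos 1 ('k') with pos 6 ('k'): match
  Compare pos 2 ('b') with pos 5 ('b'): match
  Compare pos 3 ('h') with pos 4 ('h'): match
Result: palindrome

1


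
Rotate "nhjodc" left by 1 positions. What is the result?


Input: "nhjodc", rotate left by 1
First 1 characters: "n"
Remaining characters: "hjodc"
Concatenate remaining + first: "hjodc" + "n" = "hjodcn"

hjodcn


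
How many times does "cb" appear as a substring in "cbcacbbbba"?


Searching for "cb" in "cbcacbbbba"
Scanning each position:
  Position 0: "cb" => MATCH
  Position 1: "bc" => no
  Position 2: "ca" => no
  Position 3: "ac" => no
  Position 4: "cb" => MATCH
  Position 5: "bb" => no
  Position 6: "bb" => no
  Position 7: "bb" => no
  Position 8: "ba" => no
Total occurrences: 2

2
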